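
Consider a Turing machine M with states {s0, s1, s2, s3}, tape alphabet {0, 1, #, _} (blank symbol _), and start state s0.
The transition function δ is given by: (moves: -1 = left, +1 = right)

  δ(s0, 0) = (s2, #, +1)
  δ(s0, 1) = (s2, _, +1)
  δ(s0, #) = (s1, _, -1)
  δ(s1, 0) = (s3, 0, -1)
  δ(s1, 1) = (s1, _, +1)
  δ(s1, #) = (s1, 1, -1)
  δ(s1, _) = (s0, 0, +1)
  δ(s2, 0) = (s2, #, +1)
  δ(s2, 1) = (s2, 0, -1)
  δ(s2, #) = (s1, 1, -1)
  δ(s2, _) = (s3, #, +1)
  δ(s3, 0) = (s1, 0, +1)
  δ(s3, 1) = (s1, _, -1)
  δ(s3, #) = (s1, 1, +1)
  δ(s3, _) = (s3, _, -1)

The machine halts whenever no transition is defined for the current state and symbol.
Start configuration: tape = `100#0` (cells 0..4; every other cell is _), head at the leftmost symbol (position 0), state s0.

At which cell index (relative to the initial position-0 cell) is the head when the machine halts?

s0 | [1]00#0___   read 1 → write _, move +1, go to s2
s2 | _[0]0#0___   read 0 → write #, move +1, go to s2
s2 | _#[0]#0___   read 0 → write #, move +1, go to s2
s2 | _##[#]0___   read # → write 1, move -1, go to s1
s1 | _#[#]10___   read # → write 1, move -1, go to s1
s1 | _[#]110___   read # → write 1, move -1, go to s1
s1 | [_]1110___   read _ → write 0, move +1, go to s0
s0 | 0[1]110___   read 1 → write _, move +1, go to s2
s2 | 0_[1]10___   read 1 → write 0, move -1, go to s2
s2 | 0[_]010___   read _ → write #, move +1, go to s3
s3 | 0#[0]10___   read 0 → write 0, move +1, go to s1
s1 | 0#0[1]0___   read 1 → write _, move +1, go to s1
s1 | 0#0_[0]___   read 0 → write 0, move -1, go to s3
s3 | 0#0[_]0___   read _ → write _, move -1, go to s3
s3 | 0#[0]_0___   read 0 → write 0, move +1, go to s1
s1 | 0#0[_]0___   read _ → write 0, move +1, go to s0
s0 | 0#00[0]___   read 0 → write #, move +1, go to s2
s2 | 0#00#[_]__   read _ → write #, move +1, go to s3
s3 | 0#00##[_]_   read _ → write _, move -1, go to s3
s3 | 0#00#[#]__   read # → write 1, move +1, go to s1
s1 | 0#00#1[_]_   read _ → write 0, move +1, go to s0
s0 | 0#00#10[_]
At halt the head is at cell 7.

7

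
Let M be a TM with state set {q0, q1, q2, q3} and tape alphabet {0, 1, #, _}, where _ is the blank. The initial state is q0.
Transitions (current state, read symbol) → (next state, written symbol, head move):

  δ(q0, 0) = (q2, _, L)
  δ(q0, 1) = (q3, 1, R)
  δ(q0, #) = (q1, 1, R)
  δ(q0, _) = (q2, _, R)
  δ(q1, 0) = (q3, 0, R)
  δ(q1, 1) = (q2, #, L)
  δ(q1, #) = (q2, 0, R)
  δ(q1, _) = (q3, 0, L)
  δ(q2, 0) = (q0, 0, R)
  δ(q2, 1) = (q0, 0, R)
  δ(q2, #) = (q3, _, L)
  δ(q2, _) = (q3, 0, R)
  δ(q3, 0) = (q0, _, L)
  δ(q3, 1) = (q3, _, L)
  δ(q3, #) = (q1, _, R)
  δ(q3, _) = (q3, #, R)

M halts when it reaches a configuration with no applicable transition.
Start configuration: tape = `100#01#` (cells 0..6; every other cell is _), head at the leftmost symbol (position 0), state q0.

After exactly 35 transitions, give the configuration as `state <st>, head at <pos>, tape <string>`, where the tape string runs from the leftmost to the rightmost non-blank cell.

q0 | __[1]00#01#   read 1 → write 1, move R, go to q3
q3 | __1[0]0#01#   read 0 → write _, move L, go to q0
q0 | __[1]_0#01#   read 1 → write 1, move R, go to q3
q3 | __1[_]0#01#   read _ → write #, move R, go to q3
q3 | __1#[0]#01#   read 0 → write _, move L, go to q0
q0 | __1[#]_#01#   read # → write 1, move R, go to q1
q1 | __11[_]#01#   read _ → write 0, move L, go to q3
q3 | __1[1]0#01#   read 1 → write _, move L, go to q3
q3 | __[1]_0#01#   read 1 → write _, move L, go to q3
q3 | _[_]__0#01#   read _ → write #, move R, go to q3
q3 | _#[_]_0#01#   read _ → write #, move R, go to q3
q3 | _##[_]0#01#   read _ → write #, move R, go to q3
q3 | _###[0]#01#   read 0 → write _, move L, go to q0
q0 | _##[#]_#01#   read # → write 1, move R, go to q1
q1 | _##1[_]#01#   read _ → write 0, move L, go to q3
q3 | _##[1]0#01#   read 1 → write _, move L, go to q3
q3 | _#[#]_0#01#   read # → write _, move R, go to q1
q1 | _#_[_]0#01#   read _ → write 0, move L, go to q3
q3 | _#[_]00#01#   read _ → write #, move R, go to q3
q3 | _##[0]0#01#   read 0 → write _, move L, go to q0
q0 | _#[#]_0#01#   read # → write 1, move R, go to q1
q1 | _#1[_]0#01#   read _ → write 0, move L, go to q3
q3 | _#[1]00#01#   read 1 → write _, move L, go to q3
q3 | _[#]_00#01#   read # → write _, move R, go to q1
q1 | __[_]00#01#   read _ → write 0, move L, go to q3
q3 | _[_]000#01#   read _ → write #, move R, go to q3
q3 | _#[0]00#01#   read 0 → write _, move L, go to q0
q0 | _[#]_00#01#   read # → write 1, move R, go to q1
q1 | _1[_]00#01#   read _ → write 0, move L, go to q3
q3 | _[1]000#01#   read 1 → write _, move L, go to q3
q3 | [_]_000#01#   read _ → write #, move R, go to q3
q3 | #[_]000#01#   read _ → write #, move R, go to q3
q3 | ##[0]00#01#   read 0 → write _, move L, go to q0
q0 | #[#]_00#01#   read # → write 1, move R, go to q1
q1 | #1[_]00#01#   read _ → write 0, move L, go to q3
q3 | #[1]000#01#
After 35 steps: state q3, head at -1, tape #1000#01#.

state q3, head at -1, tape #1000#01#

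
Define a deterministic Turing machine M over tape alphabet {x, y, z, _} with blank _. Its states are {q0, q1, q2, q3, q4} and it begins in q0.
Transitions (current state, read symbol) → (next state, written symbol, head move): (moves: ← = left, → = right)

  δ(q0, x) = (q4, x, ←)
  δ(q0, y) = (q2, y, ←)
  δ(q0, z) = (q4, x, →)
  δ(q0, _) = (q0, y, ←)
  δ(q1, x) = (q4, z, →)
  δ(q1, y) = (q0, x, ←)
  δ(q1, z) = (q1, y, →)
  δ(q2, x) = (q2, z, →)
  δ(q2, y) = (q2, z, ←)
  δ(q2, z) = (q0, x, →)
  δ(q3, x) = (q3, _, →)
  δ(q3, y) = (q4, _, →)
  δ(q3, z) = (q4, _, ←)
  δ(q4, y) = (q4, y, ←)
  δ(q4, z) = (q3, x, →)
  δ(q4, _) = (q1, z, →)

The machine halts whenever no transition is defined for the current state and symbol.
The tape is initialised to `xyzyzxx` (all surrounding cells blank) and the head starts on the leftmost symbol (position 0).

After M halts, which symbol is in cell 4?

q0 | _[x]yzyzxx_   read x → write x, move ←, go to q4
q4 | [_]xyzyzxx_   read _ → write z, move →, go to q1
q1 | z[x]yzyzxx_   read x → write z, move →, go to q4
q4 | zz[y]zyzxx_   read y → write y, move ←, go to q4
q4 | z[z]yzyzxx_   read z → write x, move →, go to q3
q3 | zx[y]zyzxx_   read y → write _, move →, go to q4
q4 | zx_[z]yzxx_   read z → write x, move →, go to q3
q3 | zx_x[y]zxx_   read y → write _, move →, go to q4
q4 | zx_x_[z]xx_   read z → write x, move →, go to q3
q3 | zx_x_x[x]x_   read x → write _, move →, go to q3
q3 | zx_x_x_[x]_   read x → write _, move →, go to q3
q3 | zx_x_x__[_]
Cell 4 holds x when M halts.

x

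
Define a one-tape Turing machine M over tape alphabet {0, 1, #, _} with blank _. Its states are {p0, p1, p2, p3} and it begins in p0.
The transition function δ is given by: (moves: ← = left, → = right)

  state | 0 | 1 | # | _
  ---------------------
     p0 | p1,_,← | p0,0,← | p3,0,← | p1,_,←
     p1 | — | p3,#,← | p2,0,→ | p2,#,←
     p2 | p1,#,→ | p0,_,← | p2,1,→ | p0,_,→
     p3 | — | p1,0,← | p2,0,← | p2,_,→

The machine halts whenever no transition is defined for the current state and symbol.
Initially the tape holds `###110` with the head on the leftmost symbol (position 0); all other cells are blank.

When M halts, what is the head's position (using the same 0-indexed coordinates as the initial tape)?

state=p0 head=0 tape=_[#]##110   (p0,#)→(p3,0,←)
state=p3 head=-1 tape=[_]0##110   (p3,_)→(p2,_,→)
state=p2 head=0 tape=_[0]##110   (p2,0)→(p1,#,→)
state=p1 head=1 tape=_#[#]#110   (p1,#)→(p2,0,→)
state=p2 head=2 tape=_#0[#]110   (p2,#)→(p2,1,→)
state=p2 head=3 tape=_#01[1]10   (p2,1)→(p0,_,←)
state=p0 head=2 tape=_#0[1]_10   (p0,1)→(p0,0,←)
state=p0 head=1 tape=_#[0]0_10   (p0,0)→(p1,_,←)
state=p1 head=0 tape=_[#]_0_10   (p1,#)→(p2,0,→)
state=p2 head=1 tape=_0[_]0_10   (p2,_)→(p0,_,→)
state=p0 head=2 tape=_0_[0]_10   (p0,0)→(p1,_,←)
state=p1 head=1 tape=_0[_]__10   (p1,_)→(p2,#,←)
state=p2 head=0 tape=_[0]#__10   (p2,0)→(p1,#,→)
state=p1 head=1 tape=_#[#]__10   (p1,#)→(p2,0,→)
state=p2 head=2 tape=_#0[_]_10   (p2,_)→(p0,_,→)
state=p0 head=3 tape=_#0_[_]10   (p0,_)→(p1,_,←)
state=p1 head=2 tape=_#0[_]_10   (p1,_)→(p2,#,←)
state=p2 head=1 tape=_#[0]#_10   (p2,0)→(p1,#,→)
state=p1 head=2 tape=_##[#]_10   (p1,#)→(p2,0,→)
state=p2 head=3 tape=_##0[_]10   (p2,_)→(p0,_,→)
state=p0 head=4 tape=_##0_[1]0   (p0,1)→(p0,0,←)
state=p0 head=3 tape=_##0[_]00   (p0,_)→(p1,_,←)
state=p1 head=2 tape=_##[0]_00
At halt the head is at cell 2.

2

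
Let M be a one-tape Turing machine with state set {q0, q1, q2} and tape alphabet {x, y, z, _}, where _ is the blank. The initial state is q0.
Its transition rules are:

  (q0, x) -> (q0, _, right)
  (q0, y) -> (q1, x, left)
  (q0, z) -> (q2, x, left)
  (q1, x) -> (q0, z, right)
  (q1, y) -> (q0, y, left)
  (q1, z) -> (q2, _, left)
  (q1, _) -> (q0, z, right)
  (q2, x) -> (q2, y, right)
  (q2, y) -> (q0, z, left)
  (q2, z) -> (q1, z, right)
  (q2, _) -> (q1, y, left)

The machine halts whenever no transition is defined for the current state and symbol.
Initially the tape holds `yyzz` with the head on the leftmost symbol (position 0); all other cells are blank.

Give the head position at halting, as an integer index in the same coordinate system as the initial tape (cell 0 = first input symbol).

4

q0 | _[y]yzz_   read y → write x, move left, go to q1
q1 | [_]xyzz_   read _ → write z, move right, go to q0
q0 | z[x]yzz_   read x → write _, move right, go to q0
q0 | z_[y]zz_   read y → write x, move left, go to q1
q1 | z[_]xzz_   read _ → write z, move right, go to q0
q0 | zz[x]zz_   read x → write _, move right, go to q0
q0 | zz_[z]z_   read z → write x, move left, go to q2
q2 | zz[_]xz_   read _ → write y, move left, go to q1
q1 | z[z]yxz_   read z → write _, move left, go to q2
q2 | [z]_yxz_   read z → write z, move right, go to q1
q1 | z[_]yxz_   read _ → write z, move right, go to q0
q0 | zz[y]xz_   read y → write x, move left, go to q1
q1 | z[z]xxz_   read z → write _, move left, go to q2
q2 | [z]_xxz_   read z → write z, move right, go to q1
q1 | z[_]xxz_   read _ → write z, move right, go to q0
q0 | zz[x]xz_   read x → write _, move right, go to q0
q0 | zz_[x]z_   read x → write _, move right, go to q0
q0 | zz__[z]_   read z → write x, move left, go to q2
q2 | zz_[_]x_   read _ → write y, move left, go to q1
q1 | zz[_]yx_   read _ → write z, move right, go to q0
q0 | zzz[y]x_   read y → write x, move left, go to q1
q1 | zz[z]xx_   read z → write _, move left, go to q2
q2 | z[z]_xx_   read z → write z, move right, go to q1
q1 | zz[_]xx_   read _ → write z, move right, go to q0
q0 | zzz[x]x_   read x → write _, move right, go to q0
q0 | zzz_[x]_   read x → write _, move right, go to q0
q0 | zzz__[_]
At halt the head is at cell 4.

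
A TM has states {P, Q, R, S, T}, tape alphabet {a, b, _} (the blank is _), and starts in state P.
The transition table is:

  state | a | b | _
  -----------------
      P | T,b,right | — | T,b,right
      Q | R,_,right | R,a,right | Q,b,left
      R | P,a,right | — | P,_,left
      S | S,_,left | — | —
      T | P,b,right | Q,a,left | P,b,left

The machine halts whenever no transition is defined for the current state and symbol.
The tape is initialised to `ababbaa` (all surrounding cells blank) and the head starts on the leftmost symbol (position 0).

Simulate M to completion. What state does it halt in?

P

P | [a]babbaa   read a → write b, move right, go to T
T | b[b]abbaa   read b → write a, move left, go to Q
Q | [b]aabbaa   read b → write a, move right, go to R
R | a[a]abbaa   read a → write a, move right, go to P
P | aa[a]bbaa   read a → write b, move right, go to T
T | aab[b]baa   read b → write a, move left, go to Q
Q | aa[b]abaa   read b → write a, move right, go to R
R | aaa[a]baa   read a → write a, move right, go to P
P | aaaa[b]aa
No transition is defined for (P, b); M halts in state P.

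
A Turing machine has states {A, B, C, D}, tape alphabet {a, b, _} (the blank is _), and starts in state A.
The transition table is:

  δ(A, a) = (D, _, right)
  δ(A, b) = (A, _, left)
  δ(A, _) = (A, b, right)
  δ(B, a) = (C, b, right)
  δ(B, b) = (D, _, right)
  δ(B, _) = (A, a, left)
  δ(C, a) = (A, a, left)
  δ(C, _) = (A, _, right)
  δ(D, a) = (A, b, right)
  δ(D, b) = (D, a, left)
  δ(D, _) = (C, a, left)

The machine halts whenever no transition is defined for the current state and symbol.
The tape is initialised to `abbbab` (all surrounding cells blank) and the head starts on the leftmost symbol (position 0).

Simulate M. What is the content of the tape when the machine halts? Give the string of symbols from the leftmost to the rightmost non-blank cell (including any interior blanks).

bbbbbaa

state=A head=0 tape=_[a]bbbab   (A,a)→(D,_,right)
state=D head=1 tape=__[b]bbab   (D,b)→(D,a,left)
state=D head=0 tape=_[_]abbab   (D,_)→(C,a,left)
state=C head=-1 tape=[_]aabbab   (C,_)→(A,_,right)
state=A head=0 tape=_[a]abbab   (A,a)→(D,_,right)
state=D head=1 tape=__[a]bbab   (D,a)→(A,b,right)
state=A head=2 tape=__b[b]bab   (A,b)→(A,_,left)
state=A head=1 tape=__[b]_bab   (A,b)→(A,_,left)
state=A head=0 tape=_[_]__bab   (A,_)→(A,b,right)
state=A head=1 tape=_b[_]_bab   (A,_)→(A,b,right)
state=A head=2 tape=_bb[_]bab   (A,_)→(A,b,right)
state=A head=3 tape=_bbb[b]ab   (A,b)→(A,_,left)
state=A head=2 tape=_bb[b]_ab   (A,b)→(A,_,left)
state=A head=1 tape=_b[b]__ab   (A,b)→(A,_,left)
state=A head=0 tape=_[b]___ab   (A,b)→(A,_,left)
state=A head=-1 tape=[_]____ab   (A,_)→(A,b,right)
state=A head=0 tape=b[_]___ab   (A,_)→(A,b,right)
state=A head=1 tape=bb[_]__ab   (A,_)→(A,b,right)
state=A head=2 tape=bbb[_]_ab   (A,_)→(A,b,right)
state=A head=3 tape=bbbb[_]ab   (A,_)→(A,b,right)
state=A head=4 tape=bbbbb[a]b   (A,a)→(D,_,right)
state=D head=5 tape=bbbbb_[b]   (D,b)→(D,a,left)
state=D head=4 tape=bbbbb[_]a   (D,_)→(C,a,left)
state=C head=3 tape=bbbb[b]aa
The non-blank tape span at halt is bbbbbaa.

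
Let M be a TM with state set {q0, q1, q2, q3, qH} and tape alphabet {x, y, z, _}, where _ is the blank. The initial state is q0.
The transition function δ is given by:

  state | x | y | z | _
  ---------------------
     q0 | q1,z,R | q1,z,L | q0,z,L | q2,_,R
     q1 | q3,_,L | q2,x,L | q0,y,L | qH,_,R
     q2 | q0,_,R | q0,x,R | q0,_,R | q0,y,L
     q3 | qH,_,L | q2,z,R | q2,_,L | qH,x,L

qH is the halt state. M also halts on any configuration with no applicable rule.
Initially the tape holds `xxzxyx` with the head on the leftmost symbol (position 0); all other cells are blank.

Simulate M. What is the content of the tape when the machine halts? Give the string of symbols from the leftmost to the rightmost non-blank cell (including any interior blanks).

state=q0 head=0 tape=__[x]xzxyx   (q0,x)→(q1,z,R)
state=q1 head=1 tape=__z[x]zxyx   (q1,x)→(q3,_,L)
state=q3 head=0 tape=__[z]_zxyx   (q3,z)→(q2,_,L)
state=q2 head=-1 tape=_[_]__zxyx   (q2,_)→(q0,y,L)
state=q0 head=-2 tape=[_]y__zxyx   (q0,_)→(q2,_,R)
state=q2 head=-1 tape=_[y]__zxyx   (q2,y)→(q0,x,R)
state=q0 head=0 tape=_x[_]_zxyx   (q0,_)→(q2,_,R)
state=q2 head=1 tape=_x_[_]zxyx   (q2,_)→(q0,y,L)
state=q0 head=0 tape=_x[_]yzxyx   (q0,_)→(q2,_,R)
state=q2 head=1 tape=_x_[y]zxyx   (q2,y)→(q0,x,R)
state=q0 head=2 tape=_x_x[z]xyx   (q0,z)→(q0,z,L)
state=q0 head=1 tape=_x_[x]zxyx   (q0,x)→(q1,z,R)
state=q1 head=2 tape=_x_z[z]xyx   (q1,z)→(q0,y,L)
state=q0 head=1 tape=_x_[z]yxyx   (q0,z)→(q0,z,L)
state=q0 head=0 tape=_x[_]zyxyx   (q0,_)→(q2,_,R)
state=q2 head=1 tape=_x_[z]yxyx   (q2,z)→(q0,_,R)
state=q0 head=2 tape=_x__[y]xyx   (q0,y)→(q1,z,L)
state=q1 head=1 tape=_x_[_]zxyx   (q1,_)→(qH,_,R)
state=qH head=2 tape=_x__[z]xyx
The non-blank tape span at halt is x__zxyx.

x__zxyx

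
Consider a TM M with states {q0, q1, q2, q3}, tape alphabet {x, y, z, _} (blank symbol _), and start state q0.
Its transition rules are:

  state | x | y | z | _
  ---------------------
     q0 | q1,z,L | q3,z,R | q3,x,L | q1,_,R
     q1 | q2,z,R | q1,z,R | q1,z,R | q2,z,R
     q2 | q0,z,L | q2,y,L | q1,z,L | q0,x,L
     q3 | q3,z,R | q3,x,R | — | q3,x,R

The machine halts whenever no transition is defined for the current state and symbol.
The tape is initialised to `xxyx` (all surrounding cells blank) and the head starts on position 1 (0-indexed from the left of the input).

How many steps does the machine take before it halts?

9

state=q0 head=1 tape=x[x]yx_   (q0,x)→(q1,z,L)
state=q1 head=0 tape=[x]zyx_   (q1,x)→(q2,z,R)
state=q2 head=1 tape=z[z]yx_   (q2,z)→(q1,z,L)
state=q1 head=0 tape=[z]zyx_   (q1,z)→(q1,z,R)
state=q1 head=1 tape=z[z]yx_   (q1,z)→(q1,z,R)
state=q1 head=2 tape=zz[y]x_   (q1,y)→(q1,z,R)
state=q1 head=3 tape=zzz[x]_   (q1,x)→(q2,z,R)
state=q2 head=4 tape=zzzz[_]   (q2,_)→(q0,x,L)
state=q0 head=3 tape=zzz[z]x   (q0,z)→(q3,x,L)
state=q3 head=2 tape=zz[z]xx
M halts after 9 transitions.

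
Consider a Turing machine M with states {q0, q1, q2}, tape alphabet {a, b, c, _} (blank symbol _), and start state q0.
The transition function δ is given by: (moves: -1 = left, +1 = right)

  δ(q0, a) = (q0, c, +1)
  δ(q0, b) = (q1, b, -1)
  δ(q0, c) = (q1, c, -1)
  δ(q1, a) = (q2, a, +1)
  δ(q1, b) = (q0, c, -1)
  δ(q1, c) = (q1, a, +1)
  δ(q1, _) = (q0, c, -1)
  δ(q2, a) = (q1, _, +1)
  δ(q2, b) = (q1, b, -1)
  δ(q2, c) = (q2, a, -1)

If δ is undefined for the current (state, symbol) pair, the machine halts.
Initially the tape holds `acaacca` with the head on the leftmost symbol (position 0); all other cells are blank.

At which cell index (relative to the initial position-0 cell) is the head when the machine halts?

state=q0 head=0 tape=[a]caacca_   (q0,a)→(q0,c,+1)
state=q0 head=1 tape=c[c]aacca_   (q0,c)→(q1,c,-1)
state=q1 head=0 tape=[c]caacca_   (q1,c)→(q1,a,+1)
state=q1 head=1 tape=a[c]aacca_   (q1,c)→(q1,a,+1)
state=q1 head=2 tape=aa[a]acca_   (q1,a)→(q2,a,+1)
state=q2 head=3 tape=aaa[a]cca_   (q2,a)→(q1,_,+1)
state=q1 head=4 tape=aaa_[c]ca_   (q1,c)→(q1,a,+1)
state=q1 head=5 tape=aaa_a[c]a_   (q1,c)→(q1,a,+1)
state=q1 head=6 tape=aaa_aa[a]_   (q1,a)→(q2,a,+1)
state=q2 head=7 tape=aaa_aaa[_]
At halt the head is at cell 7.

7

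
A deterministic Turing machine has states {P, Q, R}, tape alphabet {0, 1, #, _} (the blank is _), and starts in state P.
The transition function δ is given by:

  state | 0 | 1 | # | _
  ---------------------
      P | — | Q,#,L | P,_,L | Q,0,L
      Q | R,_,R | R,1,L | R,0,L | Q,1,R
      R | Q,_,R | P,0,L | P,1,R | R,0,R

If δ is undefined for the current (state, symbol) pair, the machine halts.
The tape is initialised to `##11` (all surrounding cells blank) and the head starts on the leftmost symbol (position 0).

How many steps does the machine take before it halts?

state=P head=0 tape=__[#]#11   (P,#)→(P,_,L)
state=P head=-1 tape=_[_]_#11   (P,_)→(Q,0,L)
state=Q head=-2 tape=[_]0_#11   (Q,_)→(Q,1,R)
state=Q head=-1 tape=1[0]_#11   (Q,0)→(R,_,R)
state=R head=0 tape=1_[_]#11   (R,_)→(R,0,R)
state=R head=1 tape=1_0[#]11   (R,#)→(P,1,R)
state=P head=2 tape=1_01[1]1   (P,1)→(Q,#,L)
state=Q head=1 tape=1_0[1]#1   (Q,1)→(R,1,L)
state=R head=0 tape=1_[0]1#1   (R,0)→(Q,_,R)
state=Q head=1 tape=1__[1]#1   (Q,1)→(R,1,L)
state=R head=0 tape=1_[_]1#1   (R,_)→(R,0,R)
state=R head=1 tape=1_0[1]#1   (R,1)→(P,0,L)
state=P head=0 tape=1_[0]0#1
M halts after 12 transitions.

12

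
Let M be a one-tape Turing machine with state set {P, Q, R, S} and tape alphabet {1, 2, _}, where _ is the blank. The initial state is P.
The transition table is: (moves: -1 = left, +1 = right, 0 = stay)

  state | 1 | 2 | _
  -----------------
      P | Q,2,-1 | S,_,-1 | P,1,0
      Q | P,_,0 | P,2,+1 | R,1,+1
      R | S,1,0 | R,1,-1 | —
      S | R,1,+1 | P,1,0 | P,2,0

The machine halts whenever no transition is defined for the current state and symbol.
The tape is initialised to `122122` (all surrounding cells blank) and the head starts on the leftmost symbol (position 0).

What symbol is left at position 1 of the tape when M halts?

P | _[1]22122_   read 1 → write 2, move -1, go to Q
Q | [_]222122_   read _ → write 1, move +1, go to R
R | 1[2]22122_   read 2 → write 1, move -1, go to R
R | [1]122122_   read 1 → write 1, move 0, go to S
S | [1]122122_   read 1 → write 1, move +1, go to R
R | 1[1]22122_   read 1 → write 1, move 0, go to S
S | 1[1]22122_   read 1 → write 1, move +1, go to R
R | 11[2]2122_   read 2 → write 1, move -1, go to R
R | 1[1]12122_   read 1 → write 1, move 0, go to S
S | 1[1]12122_   read 1 → write 1, move +1, go to R
R | 11[1]2122_   read 1 → write 1, move 0, go to S
S | 11[1]2122_   read 1 → write 1, move +1, go to R
R | 111[2]122_   read 2 → write 1, move -1, go to R
R | 11[1]1122_   read 1 → write 1, move 0, go to S
S | 11[1]1122_   read 1 → write 1, move +1, go to R
R | 111[1]122_   read 1 → write 1, move 0, go to S
S | 111[1]122_   read 1 → write 1, move +1, go to R
R | 1111[1]22_   read 1 → write 1, move 0, go to S
S | 1111[1]22_   read 1 → write 1, move +1, go to R
R | 11111[2]2_   read 2 → write 1, move -1, go to R
R | 1111[1]12_   read 1 → write 1, move 0, go to S
S | 1111[1]12_   read 1 → write 1, move +1, go to R
R | 11111[1]2_   read 1 → write 1, move 0, go to S
S | 11111[1]2_   read 1 → write 1, move +1, go to R
R | 111111[2]_   read 2 → write 1, move -1, go to R
R | 11111[1]1_   read 1 → write 1, move 0, go to S
S | 11111[1]1_   read 1 → write 1, move +1, go to R
R | 111111[1]_   read 1 → write 1, move 0, go to S
S | 111111[1]_   read 1 → write 1, move +1, go to R
R | 1111111[_]
Cell 1 holds 1 when M halts.

1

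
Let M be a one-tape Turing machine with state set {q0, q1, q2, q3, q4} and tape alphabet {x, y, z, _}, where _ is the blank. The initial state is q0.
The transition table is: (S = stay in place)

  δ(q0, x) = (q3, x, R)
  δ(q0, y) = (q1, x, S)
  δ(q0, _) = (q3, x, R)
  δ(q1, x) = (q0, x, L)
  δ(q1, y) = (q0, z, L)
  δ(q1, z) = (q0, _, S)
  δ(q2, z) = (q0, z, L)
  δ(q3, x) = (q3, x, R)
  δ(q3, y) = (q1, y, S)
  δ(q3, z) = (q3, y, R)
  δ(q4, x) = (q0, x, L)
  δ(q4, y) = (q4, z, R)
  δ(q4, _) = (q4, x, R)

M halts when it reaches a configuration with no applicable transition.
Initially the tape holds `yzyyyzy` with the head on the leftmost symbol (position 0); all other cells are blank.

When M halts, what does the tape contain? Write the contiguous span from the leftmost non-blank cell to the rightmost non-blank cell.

xxxxxxxy

q0 | _[y]zyyyzy_   read y → write x, move S, go to q1
q1 | _[x]zyyyzy_   read x → write x, move L, go to q0
q0 | [_]xzyyyzy_   read _ → write x, move R, go to q3
q3 | x[x]zyyyzy_   read x → write x, move R, go to q3
q3 | xx[z]yyyzy_   read z → write y, move R, go to q3
q3 | xxy[y]yyzy_   read y → write y, move S, go to q1
q1 | xxy[y]yyzy_   read y → write z, move L, go to q0
q0 | xx[y]zyyzy_   read y → write x, move S, go to q1
q1 | xx[x]zyyzy_   read x → write x, move L, go to q0
q0 | x[x]xzyyzy_   read x → write x, move R, go to q3
q3 | xx[x]zyyzy_   read x → write x, move R, go to q3
q3 | xxx[z]yyzy_   read z → write y, move R, go to q3
q3 | xxxy[y]yzy_   read y → write y, move S, go to q1
q1 | xxxy[y]yzy_   read y → write z, move L, go to q0
q0 | xxx[y]zyzy_   read y → write x, move S, go to q1
q1 | xxx[x]zyzy_   read x → write x, move L, go to q0
q0 | xx[x]xzyzy_   read x → write x, move R, go to q3
q3 | xxx[x]zyzy_   read x → write x, move R, go to q3
q3 | xxxx[z]yzy_   read z → write y, move R, go to q3
q3 | xxxxy[y]zy_   read y → write y, move S, go to q1
q1 | xxxxy[y]zy_   read y → write z, move L, go to q0
q0 | xxxx[y]zzy_   read y → write x, move S, go to q1
q1 | xxxx[x]zzy_   read x → write x, move L, go to q0
q0 | xxx[x]xzzy_   read x → write x, move R, go to q3
q3 | xxxx[x]zzy_   read x → write x, move R, go to q3
q3 | xxxxx[z]zy_   read z → write y, move R, go to q3
q3 | xxxxxy[z]y_   read z → write y, move R, go to q3
q3 | xxxxxyy[y]_   read y → write y, move S, go to q1
q1 | xxxxxyy[y]_   read y → write z, move L, go to q0
q0 | xxxxxy[y]z_   read y → write x, move S, go to q1
q1 | xxxxxy[x]z_   read x → write x, move L, go to q0
q0 | xxxxx[y]xz_   read y → write x, move S, go to q1
q1 | xxxxx[x]xz_   read x → write x, move L, go to q0
q0 | xxxx[x]xxz_   read x → write x, move R, go to q3
q3 | xxxxx[x]xz_   read x → write x, move R, go to q3
q3 | xxxxxx[x]z_   read x → write x, move R, go to q3
q3 | xxxxxxx[z]_   read z → write y, move R, go to q3
q3 | xxxxxxxy[_]
The non-blank tape span at halt is xxxxxxxy.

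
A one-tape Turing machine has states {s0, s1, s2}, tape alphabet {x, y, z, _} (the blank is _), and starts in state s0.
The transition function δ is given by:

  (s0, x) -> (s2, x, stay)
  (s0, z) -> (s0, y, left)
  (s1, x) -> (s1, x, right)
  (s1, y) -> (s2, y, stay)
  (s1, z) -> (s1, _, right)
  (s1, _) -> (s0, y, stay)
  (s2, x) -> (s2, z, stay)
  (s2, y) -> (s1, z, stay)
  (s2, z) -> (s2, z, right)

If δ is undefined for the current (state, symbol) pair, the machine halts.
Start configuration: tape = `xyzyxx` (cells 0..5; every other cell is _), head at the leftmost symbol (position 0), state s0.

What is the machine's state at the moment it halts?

s0

s0 | [x]yzyxx_   read x → write x, move stay, go to s2
s2 | [x]yzyxx_   read x → write z, move stay, go to s2
s2 | [z]yzyxx_   read z → write z, move right, go to s2
s2 | z[y]zyxx_   read y → write z, move stay, go to s1
s1 | z[z]zyxx_   read z → write _, move right, go to s1
s1 | z_[z]yxx_   read z → write _, move right, go to s1
s1 | z__[y]xx_   read y → write y, move stay, go to s2
s2 | z__[y]xx_   read y → write z, move stay, go to s1
s1 | z__[z]xx_   read z → write _, move right, go to s1
s1 | z___[x]x_   read x → write x, move right, go to s1
s1 | z___x[x]_   read x → write x, move right, go to s1
s1 | z___xx[_]   read _ → write y, move stay, go to s0
s0 | z___xx[y]
No transition is defined for (s0, y); M halts in state s0.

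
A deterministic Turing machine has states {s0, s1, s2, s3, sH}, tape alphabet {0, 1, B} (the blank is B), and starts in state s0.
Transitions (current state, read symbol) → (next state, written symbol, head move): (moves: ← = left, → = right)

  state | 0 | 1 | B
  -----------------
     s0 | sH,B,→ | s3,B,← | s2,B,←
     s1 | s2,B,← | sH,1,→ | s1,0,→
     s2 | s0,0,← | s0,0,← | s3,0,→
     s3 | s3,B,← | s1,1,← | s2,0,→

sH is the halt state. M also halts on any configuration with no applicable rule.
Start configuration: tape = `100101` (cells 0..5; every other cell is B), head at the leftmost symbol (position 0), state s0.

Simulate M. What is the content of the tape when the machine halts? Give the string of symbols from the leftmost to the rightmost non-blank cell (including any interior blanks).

000B0B101

state=s0 head=0 tape=BBB[1]00101   (s0,1)→(s3,B,←)
state=s3 head=-1 tape=BB[B]B00101   (s3,B)→(s2,0,→)
state=s2 head=0 tape=BB0[B]00101   (s2,B)→(s3,0,→)
state=s3 head=1 tape=BB00[0]0101   (s3,0)→(s3,B,←)
state=s3 head=0 tape=BB0[0]B0101   (s3,0)→(s3,B,←)
state=s3 head=-1 tape=BB[0]BB0101   (s3,0)→(s3,B,←)
state=s3 head=-2 tape=B[B]BBB0101   (s3,B)→(s2,0,→)
state=s2 head=-1 tape=B0[B]BB0101   (s2,B)→(s3,0,→)
state=s3 head=0 tape=B00[B]B0101   (s3,B)→(s2,0,→)
state=s2 head=1 tape=B000[B]0101   (s2,B)→(s3,0,→)
state=s3 head=2 tape=B0000[0]101   (s3,0)→(s3,B,←)
state=s3 head=1 tape=B000[0]B101   (s3,0)→(s3,B,←)
state=s3 head=0 tape=B00[0]BB101   (s3,0)→(s3,B,←)
state=s3 head=-1 tape=B0[0]BBB101   (s3,0)→(s3,B,←)
state=s3 head=-2 tape=B[0]BBBB101   (s3,0)→(s3,B,←)
state=s3 head=-3 tape=[B]BBBBB101   (s3,B)→(s2,0,→)
state=s2 head=-2 tape=0[B]BBBB101   (s2,B)→(s3,0,→)
state=s3 head=-1 tape=00[B]BBB101   (s3,B)→(s2,0,→)
state=s2 head=0 tape=000[B]BB101   (s2,B)→(s3,0,→)
state=s3 head=1 tape=0000[B]B101   (s3,B)→(s2,0,→)
state=s2 head=2 tape=00000[B]101   (s2,B)→(s3,0,→)
state=s3 head=3 tape=000000[1]01   (s3,1)→(s1,1,←)
state=s1 head=2 tape=00000[0]101   (s1,0)→(s2,B,←)
state=s2 head=1 tape=0000[0]B101   (s2,0)→(s0,0,←)
state=s0 head=0 tape=000[0]0B101   (s0,0)→(sH,B,→)
state=sH head=1 tape=000B[0]B101
The non-blank tape span at halt is 000B0B101.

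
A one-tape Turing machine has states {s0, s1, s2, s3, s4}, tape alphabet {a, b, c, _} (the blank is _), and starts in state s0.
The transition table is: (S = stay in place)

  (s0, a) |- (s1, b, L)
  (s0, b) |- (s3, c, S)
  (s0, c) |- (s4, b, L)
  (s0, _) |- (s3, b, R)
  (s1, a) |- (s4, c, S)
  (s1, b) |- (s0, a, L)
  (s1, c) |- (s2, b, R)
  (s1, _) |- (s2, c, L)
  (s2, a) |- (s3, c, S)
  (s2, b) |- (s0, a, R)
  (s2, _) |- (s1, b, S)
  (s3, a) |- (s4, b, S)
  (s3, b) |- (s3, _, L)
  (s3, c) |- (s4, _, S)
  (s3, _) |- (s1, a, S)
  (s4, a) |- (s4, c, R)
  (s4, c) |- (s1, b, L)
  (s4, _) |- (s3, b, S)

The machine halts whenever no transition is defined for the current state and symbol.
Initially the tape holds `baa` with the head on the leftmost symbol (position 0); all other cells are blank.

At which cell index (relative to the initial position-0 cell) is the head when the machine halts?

s0 | ____[b]aa   read b → write c, move S, go to s3
s3 | ____[c]aa   read c → write _, move S, go to s4
s4 | ____[_]aa   read _ → write b, move S, go to s3
s3 | ____[b]aa   read b → write _, move L, go to s3
s3 | ___[_]_aa   read _ → write a, move S, go to s1
s1 | ___[a]_aa   read a → write c, move S, go to s4
s4 | ___[c]_aa   read c → write b, move L, go to s1
s1 | __[_]b_aa   read _ → write c, move L, go to s2
s2 | _[_]cb_aa   read _ → write b, move S, go to s1
s1 | _[b]cb_aa   read b → write a, move L, go to s0
s0 | [_]acb_aa   read _ → write b, move R, go to s3
s3 | b[a]cb_aa   read a → write b, move S, go to s4
s4 | b[b]cb_aa
At halt the head is at cell -3.

-3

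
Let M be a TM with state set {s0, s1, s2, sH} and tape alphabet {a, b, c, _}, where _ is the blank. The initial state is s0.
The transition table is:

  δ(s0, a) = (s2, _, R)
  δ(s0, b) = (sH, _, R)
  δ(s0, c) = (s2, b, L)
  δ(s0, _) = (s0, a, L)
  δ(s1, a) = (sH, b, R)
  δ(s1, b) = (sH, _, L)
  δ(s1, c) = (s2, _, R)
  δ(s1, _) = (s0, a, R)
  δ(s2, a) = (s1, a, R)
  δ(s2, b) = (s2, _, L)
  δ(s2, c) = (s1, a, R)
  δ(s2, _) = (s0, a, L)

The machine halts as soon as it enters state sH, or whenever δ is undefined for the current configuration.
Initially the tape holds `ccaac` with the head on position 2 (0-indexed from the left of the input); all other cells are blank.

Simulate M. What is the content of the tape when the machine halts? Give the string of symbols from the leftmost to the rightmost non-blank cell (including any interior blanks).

state=s0 head=2 tape=cc[a]ac__   (s0,a)→(s2,_,R)
state=s2 head=3 tape=cc_[a]c__   (s2,a)→(s1,a,R)
state=s1 head=4 tape=cc_a[c]__   (s1,c)→(s2,_,R)
state=s2 head=5 tape=cc_a_[_]_   (s2,_)→(s0,a,L)
state=s0 head=4 tape=cc_a[_]a_   (s0,_)→(s0,a,L)
state=s0 head=3 tape=cc_[a]aa_   (s0,a)→(s2,_,R)
state=s2 head=4 tape=cc__[a]a_   (s2,a)→(s1,a,R)
state=s1 head=5 tape=cc__a[a]_   (s1,a)→(sH,b,R)
state=sH head=6 tape=cc__ab[_]
The non-blank tape span at halt is cc__ab.

cc__ab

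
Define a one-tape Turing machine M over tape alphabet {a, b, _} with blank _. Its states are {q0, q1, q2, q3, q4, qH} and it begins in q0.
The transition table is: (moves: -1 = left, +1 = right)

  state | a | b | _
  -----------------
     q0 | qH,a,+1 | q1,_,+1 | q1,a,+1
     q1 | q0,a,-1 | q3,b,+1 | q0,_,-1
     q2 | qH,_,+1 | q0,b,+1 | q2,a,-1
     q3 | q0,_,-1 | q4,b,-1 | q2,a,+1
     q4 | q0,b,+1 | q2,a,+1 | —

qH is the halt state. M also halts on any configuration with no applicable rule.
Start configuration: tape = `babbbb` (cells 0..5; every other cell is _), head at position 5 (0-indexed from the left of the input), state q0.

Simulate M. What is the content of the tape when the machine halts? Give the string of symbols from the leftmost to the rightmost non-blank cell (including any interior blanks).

q0 | babbb[b]_   read b → write _, move +1, go to q1
q1 | babbb_[_]   read _ → write _, move -1, go to q0
q0 | babbb[_]_   read _ → write a, move +1, go to q1
q1 | babbba[_]   read _ → write _, move -1, go to q0
q0 | babbb[a]_   read a → write a, move +1, go to qH
qH | babbba[_]
The non-blank tape span at halt is babbba.

babbba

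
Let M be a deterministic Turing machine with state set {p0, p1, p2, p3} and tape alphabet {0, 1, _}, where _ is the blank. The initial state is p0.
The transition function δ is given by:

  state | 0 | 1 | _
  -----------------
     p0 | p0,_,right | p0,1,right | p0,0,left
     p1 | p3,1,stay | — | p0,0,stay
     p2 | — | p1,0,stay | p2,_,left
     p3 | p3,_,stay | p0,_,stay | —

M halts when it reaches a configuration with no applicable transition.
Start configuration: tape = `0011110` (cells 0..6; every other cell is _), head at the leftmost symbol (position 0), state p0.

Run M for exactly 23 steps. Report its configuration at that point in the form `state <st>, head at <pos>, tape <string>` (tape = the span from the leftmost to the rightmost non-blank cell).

state p0, head at 5, tape 11110000

p0 | [0]011110___   read 0 → write _, move right, go to p0
p0 | _[0]11110___   read 0 → write _, move right, go to p0
p0 | __[1]1110___   read 1 → write 1, move right, go to p0
p0 | __1[1]110___   read 1 → write 1, move right, go to p0
p0 | __11[1]10___   read 1 → write 1, move right, go to p0
p0 | __111[1]0___   read 1 → write 1, move right, go to p0
p0 | __1111[0]___   read 0 → write _, move right, go to p0
p0 | __1111_[_]__   read _ → write 0, move left, go to p0
p0 | __1111[_]0__   read _ → write 0, move left, go to p0
p0 | __111[1]00__   read 1 → write 1, move right, go to p0
p0 | __1111[0]0__   read 0 → write _, move right, go to p0
p0 | __1111_[0]__   read 0 → write _, move right, go to p0
p0 | __1111__[_]_   read _ → write 0, move left, go to p0
p0 | __1111_[_]0_   read _ → write 0, move left, go to p0
p0 | __1111[_]00_   read _ → write 0, move left, go to p0
p0 | __111[1]000_   read 1 → write 1, move right, go to p0
p0 | __1111[0]00_   read 0 → write _, move right, go to p0
p0 | __1111_[0]0_   read 0 → write _, move right, go to p0
p0 | __1111__[0]_   read 0 → write _, move right, go to p0
p0 | __1111___[_]   read _ → write 0, move left, go to p0
p0 | __1111__[_]0   read _ → write 0, move left, go to p0
p0 | __1111_[_]00   read _ → write 0, move left, go to p0
p0 | __1111[_]000   read _ → write 0, move left, go to p0
p0 | __111[1]0000
After 23 steps: state p0, head at 5, tape 11110000.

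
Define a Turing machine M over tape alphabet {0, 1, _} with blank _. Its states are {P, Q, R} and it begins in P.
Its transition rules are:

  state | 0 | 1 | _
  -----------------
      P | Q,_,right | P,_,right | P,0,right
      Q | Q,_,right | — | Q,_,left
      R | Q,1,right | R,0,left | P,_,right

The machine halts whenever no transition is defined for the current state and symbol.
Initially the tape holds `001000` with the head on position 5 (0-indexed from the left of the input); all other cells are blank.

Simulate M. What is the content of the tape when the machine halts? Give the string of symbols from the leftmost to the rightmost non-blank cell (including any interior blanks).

001

state=P head=5 tape=00100[0]_   (P,0)→(Q,_,right)
state=Q head=6 tape=00100_[_]   (Q,_)→(Q,_,left)
state=Q head=5 tape=00100[_]_   (Q,_)→(Q,_,left)
state=Q head=4 tape=0010[0]__   (Q,0)→(Q,_,right)
state=Q head=5 tape=0010_[_]_   (Q,_)→(Q,_,left)
state=Q head=4 tape=0010[_]__   (Q,_)→(Q,_,left)
state=Q head=3 tape=001[0]___   (Q,0)→(Q,_,right)
state=Q head=4 tape=001_[_]__   (Q,_)→(Q,_,left)
state=Q head=3 tape=001[_]___   (Q,_)→(Q,_,left)
state=Q head=2 tape=00[1]____
The non-blank tape span at halt is 001.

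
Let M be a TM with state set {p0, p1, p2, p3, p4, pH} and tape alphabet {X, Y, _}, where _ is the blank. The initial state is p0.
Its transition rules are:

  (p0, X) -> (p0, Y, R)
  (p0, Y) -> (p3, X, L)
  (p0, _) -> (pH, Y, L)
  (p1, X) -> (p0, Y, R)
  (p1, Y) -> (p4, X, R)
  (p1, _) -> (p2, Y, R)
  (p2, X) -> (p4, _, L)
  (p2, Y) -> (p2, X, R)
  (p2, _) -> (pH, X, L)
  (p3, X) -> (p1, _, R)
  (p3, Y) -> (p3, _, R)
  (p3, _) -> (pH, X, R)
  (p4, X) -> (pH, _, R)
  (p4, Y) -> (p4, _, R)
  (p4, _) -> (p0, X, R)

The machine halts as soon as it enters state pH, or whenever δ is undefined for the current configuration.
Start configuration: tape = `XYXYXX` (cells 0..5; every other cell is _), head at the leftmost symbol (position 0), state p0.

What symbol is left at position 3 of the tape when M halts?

_

p0 | [X]YXYXX_   read X → write Y, move R, go to p0
p0 | Y[Y]XYXX_   read Y → write X, move L, go to p3
p3 | [Y]XXYXX_   read Y → write _, move R, go to p3
p3 | _[X]XYXX_   read X → write _, move R, go to p1
p1 | __[X]YXX_   read X → write Y, move R, go to p0
p0 | __Y[Y]XX_   read Y → write X, move L, go to p3
p3 | __[Y]XXX_   read Y → write _, move R, go to p3
p3 | ___[X]XX_   read X → write _, move R, go to p1
p1 | ____[X]X_   read X → write Y, move R, go to p0
p0 | ____Y[X]_   read X → write Y, move R, go to p0
p0 | ____YY[_]   read _ → write Y, move L, go to pH
pH | ____Y[Y]Y
Cell 3 holds _ when M halts.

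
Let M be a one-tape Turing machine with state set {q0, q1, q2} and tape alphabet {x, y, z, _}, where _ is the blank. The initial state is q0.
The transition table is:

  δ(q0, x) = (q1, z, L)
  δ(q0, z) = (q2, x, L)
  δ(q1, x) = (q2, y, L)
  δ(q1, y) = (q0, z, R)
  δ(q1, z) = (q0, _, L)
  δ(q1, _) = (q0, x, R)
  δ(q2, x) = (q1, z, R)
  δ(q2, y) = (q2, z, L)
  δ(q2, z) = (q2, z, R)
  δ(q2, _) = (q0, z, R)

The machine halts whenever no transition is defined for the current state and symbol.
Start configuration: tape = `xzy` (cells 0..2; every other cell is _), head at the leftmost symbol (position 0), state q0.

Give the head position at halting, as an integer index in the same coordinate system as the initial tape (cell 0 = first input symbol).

state=q0 head=0 tape=_[x]zy__   (q0,x)→(q1,z,L)
state=q1 head=-1 tape=[_]zzy__   (q1,_)→(q0,x,R)
state=q0 head=0 tape=x[z]zy__   (q0,z)→(q2,x,L)
state=q2 head=-1 tape=[x]xzy__   (q2,x)→(q1,z,R)
state=q1 head=0 tape=z[x]zy__   (q1,x)→(q2,y,L)
state=q2 head=-1 tape=[z]yzy__   (q2,z)→(q2,z,R)
state=q2 head=0 tape=z[y]zy__   (q2,y)→(q2,z,L)
state=q2 head=-1 tape=[z]zzy__   (q2,z)→(q2,z,R)
state=q2 head=0 tape=z[z]zy__   (q2,z)→(q2,z,R)
state=q2 head=1 tape=zz[z]y__   (q2,z)→(q2,z,R)
state=q2 head=2 tape=zzz[y]__   (q2,y)→(q2,z,L)
state=q2 head=1 tape=zz[z]z__   (q2,z)→(q2,z,R)
state=q2 head=2 tape=zzz[z]__   (q2,z)→(q2,z,R)
state=q2 head=3 tape=zzzz[_]_   (q2,_)→(q0,z,R)
state=q0 head=4 tape=zzzzz[_]
At halt the head is at cell 4.

4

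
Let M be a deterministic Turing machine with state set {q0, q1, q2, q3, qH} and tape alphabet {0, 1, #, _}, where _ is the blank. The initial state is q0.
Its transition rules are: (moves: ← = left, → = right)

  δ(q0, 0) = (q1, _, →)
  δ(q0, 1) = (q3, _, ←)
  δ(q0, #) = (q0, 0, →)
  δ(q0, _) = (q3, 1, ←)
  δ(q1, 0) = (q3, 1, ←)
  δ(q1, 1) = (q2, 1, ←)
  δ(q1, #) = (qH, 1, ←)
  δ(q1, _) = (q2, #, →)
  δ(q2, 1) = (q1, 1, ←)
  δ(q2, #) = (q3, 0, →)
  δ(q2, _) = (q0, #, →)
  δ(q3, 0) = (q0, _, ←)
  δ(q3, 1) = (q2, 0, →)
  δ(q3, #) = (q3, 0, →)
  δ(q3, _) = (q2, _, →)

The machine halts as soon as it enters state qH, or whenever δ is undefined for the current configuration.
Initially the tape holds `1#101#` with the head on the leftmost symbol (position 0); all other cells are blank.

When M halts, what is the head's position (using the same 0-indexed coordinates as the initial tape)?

state=q0 head=0 tape=___[1]#101#   (q0,1)→(q3,_,←)
state=q3 head=-1 tape=__[_]_#101#   (q3,_)→(q2,_,→)
state=q2 head=0 tape=___[_]#101#   (q2,_)→(q0,#,→)
state=q0 head=1 tape=___#[#]101#   (q0,#)→(q0,0,→)
state=q0 head=2 tape=___#0[1]01#   (q0,1)→(q3,_,←)
state=q3 head=1 tape=___#[0]_01#   (q3,0)→(q0,_,←)
state=q0 head=0 tape=___[#]__01#   (q0,#)→(q0,0,→)
state=q0 head=1 tape=___0[_]_01#   (q0,_)→(q3,1,←)
state=q3 head=0 tape=___[0]1_01#   (q3,0)→(q0,_,←)
state=q0 head=-1 tape=__[_]_1_01#   (q0,_)→(q3,1,←)
state=q3 head=-2 tape=_[_]1_1_01#   (q3,_)→(q2,_,→)
state=q2 head=-1 tape=__[1]_1_01#   (q2,1)→(q1,1,←)
state=q1 head=-2 tape=_[_]1_1_01#   (q1,_)→(q2,#,→)
state=q2 head=-1 tape=_#[1]_1_01#   (q2,1)→(q1,1,←)
state=q1 head=-2 tape=_[#]1_1_01#   (q1,#)→(qH,1,←)
state=qH head=-3 tape=[_]11_1_01#
At halt the head is at cell -3.

-3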